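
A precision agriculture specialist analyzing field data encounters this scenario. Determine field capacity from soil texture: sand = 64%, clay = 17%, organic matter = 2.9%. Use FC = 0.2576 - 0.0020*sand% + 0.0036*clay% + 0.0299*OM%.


FC = 0.2576 - 0.0020*64 + 0.0036*17 + 0.0299*2.9
   = 0.2576 - 0.1280 + 0.0612 + 0.0867
   = 0.2775


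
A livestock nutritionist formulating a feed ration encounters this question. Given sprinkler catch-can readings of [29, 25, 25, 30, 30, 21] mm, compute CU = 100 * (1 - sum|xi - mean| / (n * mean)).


xbar = 160 / 6 = 26.667
sum|xi - xbar| = 18
CU = 100 * (1 - 18 / (6 * 26.667))
   = 100 * (1 - 0.1125)
   = 88.75%


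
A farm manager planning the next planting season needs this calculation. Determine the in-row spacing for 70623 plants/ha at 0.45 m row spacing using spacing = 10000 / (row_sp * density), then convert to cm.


spacing = 10000 / (row_sp * density)
        = 10000 / (0.45 * 70623)
        = 10000 / 31780.35
        = 0.31466 m = 31.47 cm


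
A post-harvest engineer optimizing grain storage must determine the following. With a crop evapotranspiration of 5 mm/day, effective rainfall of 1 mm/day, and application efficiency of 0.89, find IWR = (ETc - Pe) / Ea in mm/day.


IWR = (ETc - Pe) / Ea
    = (5 - 1) / 0.89
    = 4 / 0.89
    = 4.49 mm/day


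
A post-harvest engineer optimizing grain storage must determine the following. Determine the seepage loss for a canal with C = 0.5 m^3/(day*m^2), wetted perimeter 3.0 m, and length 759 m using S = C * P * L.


S = C * P * L
  = 0.5 * 3.0 * 759
  = 1138.50 m^3/day


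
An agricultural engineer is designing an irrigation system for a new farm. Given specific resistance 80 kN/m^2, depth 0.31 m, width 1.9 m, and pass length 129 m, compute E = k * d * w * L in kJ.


E = k * d * w * L
  = 80 * 0.31 * 1.9 * 129
  = 6078.48 kJ


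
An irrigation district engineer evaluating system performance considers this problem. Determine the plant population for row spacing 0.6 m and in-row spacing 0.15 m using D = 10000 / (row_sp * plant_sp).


D = 10000 / (row_sp * plant_sp)
  = 10000 / (0.6 * 0.15)
  = 10000 / 0.0900
  = 111111.11 plants/ha


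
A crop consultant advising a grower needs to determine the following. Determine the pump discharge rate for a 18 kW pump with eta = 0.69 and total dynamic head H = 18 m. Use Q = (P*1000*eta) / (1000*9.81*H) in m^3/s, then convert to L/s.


Q = (P * 1000 * eta) / (rho * g * H)
  = (18 * 1000 * 0.69) / (1000 * 9.81 * 18)
  = 12420 / 176580
  = 0.07034 m^3/s = 70.34 L/s


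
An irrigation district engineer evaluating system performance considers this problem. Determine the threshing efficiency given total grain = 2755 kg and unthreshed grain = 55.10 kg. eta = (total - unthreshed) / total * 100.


eta = (total - unthreshed) / total * 100
    = (2755 - 55.10) / 2755 * 100
    = 2699.90 / 2755 * 100
    = 98%


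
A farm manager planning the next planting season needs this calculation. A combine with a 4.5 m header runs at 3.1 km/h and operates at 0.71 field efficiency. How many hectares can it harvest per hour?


C = w * v * eta_f / 10
  = 4.5 * 3.1 * 0.71 / 10
  = 9.90 / 10
  = 0.99 ha/h


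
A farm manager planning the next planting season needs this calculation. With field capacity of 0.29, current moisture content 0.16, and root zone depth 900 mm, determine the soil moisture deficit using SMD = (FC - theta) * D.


SMD = (FC - theta) * D
    = (0.29 - 0.16) * 900
    = 0.130 * 900
    = 117 mm


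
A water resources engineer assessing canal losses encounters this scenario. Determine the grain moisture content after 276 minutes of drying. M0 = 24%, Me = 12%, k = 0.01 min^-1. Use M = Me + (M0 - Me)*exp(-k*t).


M = Me + (M0 - Me) * e^(-k*t)
  = 12 + (24 - 12) * e^(-0.01*276)
  = 12 + 12 * e^(-2.760)
  = 12 + 12 * 0.06329
  = 12 + 0.7595
  = 12.76%


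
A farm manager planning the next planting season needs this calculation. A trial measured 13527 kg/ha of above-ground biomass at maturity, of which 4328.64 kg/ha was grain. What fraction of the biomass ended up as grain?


HI = grain_yield / biomass
   = 4328.64 / 13527
   = 0.32


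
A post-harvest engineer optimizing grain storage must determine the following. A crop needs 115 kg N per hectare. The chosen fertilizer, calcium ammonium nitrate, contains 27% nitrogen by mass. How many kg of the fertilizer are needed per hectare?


Rate = N_required / (N_content / 100)
     = 115 / (27 / 100)
     = 115 / 0.27
     = 425.93 kg/ha


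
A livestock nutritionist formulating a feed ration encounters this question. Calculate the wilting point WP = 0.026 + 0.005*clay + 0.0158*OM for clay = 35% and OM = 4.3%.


WP = 0.026 + 0.005*35 + 0.0158*4.3
   = 0.026 + 0.1750 + 0.0679
   = 0.2689


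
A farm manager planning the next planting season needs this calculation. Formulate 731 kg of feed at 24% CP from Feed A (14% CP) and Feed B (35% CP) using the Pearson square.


parts_A = CP_b - target = 35 - 24 = 11
parts_B = target - CP_a = 24 - 14 = 10
total_parts = 11 + 10 = 21
Feed A = 731 * 11 / 21 = 382.90 kg
Feed B = 731 * 10 / 21 = 348.10 kg

382.90 kg


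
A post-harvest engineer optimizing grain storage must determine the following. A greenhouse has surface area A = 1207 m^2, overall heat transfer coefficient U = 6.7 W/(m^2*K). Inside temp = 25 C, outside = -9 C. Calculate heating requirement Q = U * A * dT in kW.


dT = 25 - (-9) = 34 K
Q = U * A * dT
  = 6.7 * 1207 * 34
  = 274954.60 W = 274.95 kW


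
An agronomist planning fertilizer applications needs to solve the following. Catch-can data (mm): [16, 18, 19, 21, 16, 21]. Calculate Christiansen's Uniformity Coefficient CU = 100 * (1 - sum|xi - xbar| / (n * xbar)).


xbar = 111 / 6 = 18.500
sum|xi - xbar| = 11
CU = 100 * (1 - 11 / (6 * 18.500))
   = 100 * (1 - 0.0991)
   = 90.09%


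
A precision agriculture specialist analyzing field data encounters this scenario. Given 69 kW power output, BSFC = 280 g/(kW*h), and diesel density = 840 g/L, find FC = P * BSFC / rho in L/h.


FC = P * BSFC / rho_fuel
   = 69 * 280 / 840
   = 19320 / 840
   = 23 L/h


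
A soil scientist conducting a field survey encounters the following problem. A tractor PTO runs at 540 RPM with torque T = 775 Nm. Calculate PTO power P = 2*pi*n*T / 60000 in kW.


P = 2*pi*n*T / 60000
  = 2*pi * 540 * 775 / 60000
  = 2629513.05 / 60000
  = 43.83 kW


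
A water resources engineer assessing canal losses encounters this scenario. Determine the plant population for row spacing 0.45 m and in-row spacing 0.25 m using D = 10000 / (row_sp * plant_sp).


D = 10000 / (row_sp * plant_sp)
  = 10000 / (0.45 * 0.25)
  = 10000 / 0.1125
  = 88888.89 plants/ha


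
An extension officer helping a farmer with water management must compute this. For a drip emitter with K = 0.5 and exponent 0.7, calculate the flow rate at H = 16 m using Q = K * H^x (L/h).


Q = K * H^x
  = 0.5 * 16^0.7
  = 0.5 * 6.9644
  = 3.48 L/h


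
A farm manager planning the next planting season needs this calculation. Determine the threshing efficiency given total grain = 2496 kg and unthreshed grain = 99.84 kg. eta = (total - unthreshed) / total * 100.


eta = (total - unthreshed) / total * 100
    = (2496 - 99.84) / 2496 * 100
    = 2396.16 / 2496 * 100
    = 96%


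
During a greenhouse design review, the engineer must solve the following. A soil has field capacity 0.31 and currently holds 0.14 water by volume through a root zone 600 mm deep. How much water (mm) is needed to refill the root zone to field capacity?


SMD = (FC - theta) * D
    = (0.31 - 0.14) * 600
    = 0.170 * 600
    = 102 mm


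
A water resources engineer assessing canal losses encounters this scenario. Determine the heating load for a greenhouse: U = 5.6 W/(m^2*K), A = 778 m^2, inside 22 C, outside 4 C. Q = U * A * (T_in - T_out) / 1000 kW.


dT = 22 - (4) = 18 K
Q = U * A * dT
  = 5.6 * 778 * 18
  = 78422.40 W = 78.42 kW


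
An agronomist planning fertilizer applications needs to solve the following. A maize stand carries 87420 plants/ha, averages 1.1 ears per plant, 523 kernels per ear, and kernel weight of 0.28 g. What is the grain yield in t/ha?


Y = density * ears * kernels * kw
  = 87420 * 1.1 * 523 * 0.28 g/ha
  = 14081963.28 g/ha
  = 14081.96 kg/ha = 14.08 t/ha


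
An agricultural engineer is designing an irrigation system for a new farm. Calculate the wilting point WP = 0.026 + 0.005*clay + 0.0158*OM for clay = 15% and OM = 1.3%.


WP = 0.026 + 0.005*15 + 0.0158*1.3
   = 0.026 + 0.0750 + 0.0205
   = 0.1215


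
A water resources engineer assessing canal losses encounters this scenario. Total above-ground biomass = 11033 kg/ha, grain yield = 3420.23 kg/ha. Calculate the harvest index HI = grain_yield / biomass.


HI = grain_yield / biomass
   = 3420.23 / 11033
   = 0.31


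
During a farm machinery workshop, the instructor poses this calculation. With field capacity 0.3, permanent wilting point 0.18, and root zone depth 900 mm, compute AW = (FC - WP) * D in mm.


AW = (FC - WP) * D
   = (0.3 - 0.18) * 900
   = 0.12 * 900
   = 108 mm


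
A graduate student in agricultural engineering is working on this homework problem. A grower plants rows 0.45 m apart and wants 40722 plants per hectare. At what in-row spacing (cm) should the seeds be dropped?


spacing = 10000 / (row_sp * density)
        = 10000 / (0.45 * 40722)
        = 10000 / 18324.90
        = 0.54571 m = 54.57 cm


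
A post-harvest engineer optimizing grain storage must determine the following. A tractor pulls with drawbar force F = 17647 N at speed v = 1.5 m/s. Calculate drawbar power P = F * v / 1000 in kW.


P = F * v / 1000
  = 17647 * 1.5 / 1000
  = 26470.50 / 1000
  = 26.47 kW


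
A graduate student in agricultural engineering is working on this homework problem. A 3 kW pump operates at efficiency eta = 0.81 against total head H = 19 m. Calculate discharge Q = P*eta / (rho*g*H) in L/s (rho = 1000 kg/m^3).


Q = (P * 1000 * eta) / (rho * g * H)
  = (3 * 1000 * 0.81) / (1000 * 9.81 * 19)
  = 2430 / 186390
  = 0.01304 m^3/s = 13.04 L/s


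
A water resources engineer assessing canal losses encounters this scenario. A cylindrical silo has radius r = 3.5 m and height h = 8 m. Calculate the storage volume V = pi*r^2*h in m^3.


V = pi * r^2 * h
  = pi * 3.5^2 * 8
  = pi * 12.25 * 8
  = 307.88 m^3


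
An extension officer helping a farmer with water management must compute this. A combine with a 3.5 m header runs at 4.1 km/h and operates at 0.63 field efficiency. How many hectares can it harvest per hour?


C = w * v * eta_f / 10
  = 3.5 * 4.1 * 0.63 / 10
  = 9.04 / 10
  = 0.90 ha/h


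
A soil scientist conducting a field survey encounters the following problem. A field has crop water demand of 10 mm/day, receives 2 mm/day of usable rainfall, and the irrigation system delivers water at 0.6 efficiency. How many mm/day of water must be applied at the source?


IWR = (ETc - Pe) / Ea
    = (10 - 2) / 0.6
    = 8 / 0.6
    = 13.33 mm/day


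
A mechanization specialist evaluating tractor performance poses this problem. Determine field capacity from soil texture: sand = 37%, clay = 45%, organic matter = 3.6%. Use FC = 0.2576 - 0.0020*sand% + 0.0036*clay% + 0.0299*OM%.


FC = 0.2576 - 0.0020*37 + 0.0036*45 + 0.0299*3.6
   = 0.2576 - 0.0740 + 0.1620 + 0.1076
   = 0.4532


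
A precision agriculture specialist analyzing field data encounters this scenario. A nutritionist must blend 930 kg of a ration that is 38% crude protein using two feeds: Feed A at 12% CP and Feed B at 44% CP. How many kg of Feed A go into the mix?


parts_A = CP_b - target = 44 - 38 = 6
parts_B = target - CP_a = 38 - 12 = 26
total_parts = 6 + 26 = 32
Feed A = 930 * 6 / 32 = 174.38 kg
Feed B = 930 * 26 / 32 = 755.63 kg

174.38 kg


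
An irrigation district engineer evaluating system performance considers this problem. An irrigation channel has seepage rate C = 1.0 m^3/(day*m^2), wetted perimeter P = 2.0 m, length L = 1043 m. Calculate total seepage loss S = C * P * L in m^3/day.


S = C * P * L
  = 1.0 * 2.0 * 1043
  = 2086 m^3/day


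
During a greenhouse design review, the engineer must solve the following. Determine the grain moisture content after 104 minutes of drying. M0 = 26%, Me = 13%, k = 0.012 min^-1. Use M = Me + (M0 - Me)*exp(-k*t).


M = Me + (M0 - Me) * e^(-k*t)
  = 13 + (26 - 13) * e^(-0.012*104)
  = 13 + 13 * e^(-1.248)
  = 13 + 13 * 0.28708
  = 13 + 3.7320
  = 16.73%


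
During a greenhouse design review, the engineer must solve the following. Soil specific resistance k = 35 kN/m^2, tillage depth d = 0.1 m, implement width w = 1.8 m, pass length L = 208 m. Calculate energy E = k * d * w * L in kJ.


E = k * d * w * L
  = 35 * 0.1 * 1.8 * 208
  = 1310.40 kJ


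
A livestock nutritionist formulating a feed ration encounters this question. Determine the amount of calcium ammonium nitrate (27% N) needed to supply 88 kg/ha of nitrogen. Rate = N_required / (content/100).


Rate = N_required / (N_content / 100)
     = 88 / (27 / 100)
     = 88 / 0.27
     = 325.93 kg/ha


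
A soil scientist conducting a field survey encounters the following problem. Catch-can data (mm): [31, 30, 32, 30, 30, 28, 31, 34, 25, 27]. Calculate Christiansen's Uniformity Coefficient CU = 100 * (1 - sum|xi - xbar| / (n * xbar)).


xbar = 298 / 10 = 29.800
sum|xi - xbar| = 18.800
CU = 100 * (1 - 18.800 / (10 * 29.800))
   = 100 * (1 - 0.0631)
   = 93.69%


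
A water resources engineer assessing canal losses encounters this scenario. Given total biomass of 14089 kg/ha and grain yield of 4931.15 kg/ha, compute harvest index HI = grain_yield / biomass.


HI = grain_yield / biomass
   = 4931.15 / 14089
   = 0.35


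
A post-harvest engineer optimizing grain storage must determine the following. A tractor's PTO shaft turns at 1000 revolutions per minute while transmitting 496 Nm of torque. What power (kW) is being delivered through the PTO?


P = 2*pi*n*T / 60000
  = 2*pi * 1000 * 496 / 60000
  = 3116459.91 / 60000
  = 51.94 kW


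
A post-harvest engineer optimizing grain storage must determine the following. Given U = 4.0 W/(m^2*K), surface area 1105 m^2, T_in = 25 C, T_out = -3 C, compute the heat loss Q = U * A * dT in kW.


dT = 25 - (-3) = 28 K
Q = U * A * dT
  = 4.0 * 1105 * 28
  = 123760 W = 123.76 kW


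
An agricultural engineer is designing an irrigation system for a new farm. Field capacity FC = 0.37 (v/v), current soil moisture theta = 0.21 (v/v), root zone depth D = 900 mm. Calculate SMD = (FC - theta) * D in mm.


SMD = (FC - theta) * D
    = (0.37 - 0.21) * 900
    = 0.160 * 900
    = 144 mm


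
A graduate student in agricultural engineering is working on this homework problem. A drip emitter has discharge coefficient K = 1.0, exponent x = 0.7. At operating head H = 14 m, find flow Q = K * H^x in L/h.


Q = K * H^x
  = 1.0 * 14^0.7
  = 1.0 * 6.3429
  = 6.34 L/h


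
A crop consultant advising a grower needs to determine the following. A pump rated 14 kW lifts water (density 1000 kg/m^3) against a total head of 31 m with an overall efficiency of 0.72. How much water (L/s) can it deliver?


Q = (P * 1000 * eta) / (rho * g * H)
  = (14 * 1000 * 0.72) / (1000 * 9.81 * 31)
  = 10080 / 304110
  = 0.03315 m^3/s = 33.15 L/s


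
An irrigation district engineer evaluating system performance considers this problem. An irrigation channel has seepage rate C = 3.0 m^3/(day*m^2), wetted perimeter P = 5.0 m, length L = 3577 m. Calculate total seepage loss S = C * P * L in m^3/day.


S = C * P * L
  = 3.0 * 5.0 * 3577
  = 53655 m^3/day


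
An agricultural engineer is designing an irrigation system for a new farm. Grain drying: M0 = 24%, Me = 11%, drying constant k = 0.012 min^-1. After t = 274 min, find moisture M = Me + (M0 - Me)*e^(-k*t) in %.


M = Me + (M0 - Me) * e^(-k*t)
  = 11 + (24 - 11) * e^(-0.012*274)
  = 11 + 13 * e^(-3.288)
  = 11 + 13 * 0.03733
  = 11 + 0.4853
  = 11.49%


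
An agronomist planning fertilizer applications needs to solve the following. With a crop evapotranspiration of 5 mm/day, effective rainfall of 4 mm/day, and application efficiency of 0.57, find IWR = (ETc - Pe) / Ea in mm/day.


IWR = (ETc - Pe) / Ea
    = (5 - 4) / 0.57
    = 1 / 0.57
    = 1.75 mm/day


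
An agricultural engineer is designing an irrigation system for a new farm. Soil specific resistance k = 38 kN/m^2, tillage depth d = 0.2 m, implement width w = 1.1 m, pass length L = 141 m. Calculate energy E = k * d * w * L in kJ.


E = k * d * w * L
  = 38 * 0.2 * 1.1 * 141
  = 1178.76 kJ


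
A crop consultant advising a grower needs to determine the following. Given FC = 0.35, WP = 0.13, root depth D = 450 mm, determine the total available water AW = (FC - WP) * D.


AW = (FC - WP) * D
   = (0.35 - 0.13) * 450
   = 0.22 * 450
   = 99 mm


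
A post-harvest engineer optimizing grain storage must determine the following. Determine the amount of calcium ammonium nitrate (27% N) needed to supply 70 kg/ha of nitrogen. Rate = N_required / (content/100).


Rate = N_required / (N_content / 100)
     = 70 / (27 / 100)
     = 70 / 0.27
     = 259.26 kg/ha


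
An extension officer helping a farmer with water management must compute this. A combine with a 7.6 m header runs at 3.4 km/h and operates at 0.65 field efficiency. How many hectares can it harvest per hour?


C = w * v * eta_f / 10
  = 7.6 * 3.4 * 0.65 / 10
  = 16.80 / 10
  = 1.68 ha/h


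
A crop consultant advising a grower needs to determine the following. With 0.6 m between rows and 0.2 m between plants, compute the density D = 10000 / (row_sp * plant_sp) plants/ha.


D = 10000 / (row_sp * plant_sp)
  = 10000 / (0.6 * 0.2)
  = 10000 / 0.1200
  = 83333.33 plants/ha


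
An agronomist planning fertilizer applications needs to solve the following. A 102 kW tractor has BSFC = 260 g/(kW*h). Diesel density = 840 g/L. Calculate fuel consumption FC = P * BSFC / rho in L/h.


FC = P * BSFC / rho_fuel
   = 102 * 260 / 840
   = 26520 / 840
   = 31.57 L/h


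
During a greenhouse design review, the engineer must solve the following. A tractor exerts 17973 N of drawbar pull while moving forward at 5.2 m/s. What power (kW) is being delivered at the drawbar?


P = F * v / 1000
  = 17973 * 5.2 / 1000
  = 93459.60 / 1000
  = 93.46 kW


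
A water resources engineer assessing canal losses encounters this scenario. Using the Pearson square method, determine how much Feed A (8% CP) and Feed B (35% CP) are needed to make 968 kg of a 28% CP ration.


parts_A = CP_b - target = 35 - 28 = 7
parts_B = target - CP_a = 28 - 8 = 20
total_parts = 7 + 20 = 27
Feed A = 968 * 7 / 27 = 250.96 kg
Feed B = 968 * 20 / 27 = 717.04 kg

250.96 kg


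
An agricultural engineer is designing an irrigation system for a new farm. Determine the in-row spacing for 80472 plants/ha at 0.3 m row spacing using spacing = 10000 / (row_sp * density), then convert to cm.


spacing = 10000 / (row_sp * density)
        = 10000 / (0.3 * 80472)
        = 10000 / 24141.60
        = 0.41422 m = 41.42 cm


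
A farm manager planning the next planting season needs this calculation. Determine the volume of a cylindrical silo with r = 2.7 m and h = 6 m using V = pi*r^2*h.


V = pi * r^2 * h
  = pi * 2.7^2 * 6
  = pi * 7.29 * 6
  = 137.41 m^3


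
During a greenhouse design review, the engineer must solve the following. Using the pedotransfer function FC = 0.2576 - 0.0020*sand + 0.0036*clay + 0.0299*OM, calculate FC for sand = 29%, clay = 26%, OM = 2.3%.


FC = 0.2576 - 0.0020*29 + 0.0036*26 + 0.0299*2.3
   = 0.2576 - 0.0580 + 0.0936 + 0.0688
   = 0.3620


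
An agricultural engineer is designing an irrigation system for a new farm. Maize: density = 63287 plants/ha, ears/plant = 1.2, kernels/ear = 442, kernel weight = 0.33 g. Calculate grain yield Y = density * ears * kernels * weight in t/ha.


Y = density * ears * kernels * kw
  = 63287 * 1.2 * 442 * 0.33 g/ha
  = 11077250.18 g/ha
  = 11077.25 kg/ha = 11.08 t/ha


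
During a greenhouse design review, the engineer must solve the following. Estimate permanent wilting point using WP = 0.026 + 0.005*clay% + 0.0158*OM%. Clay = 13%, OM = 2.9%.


WP = 0.026 + 0.005*13 + 0.0158*2.9
   = 0.026 + 0.0650 + 0.0458
   = 0.1368


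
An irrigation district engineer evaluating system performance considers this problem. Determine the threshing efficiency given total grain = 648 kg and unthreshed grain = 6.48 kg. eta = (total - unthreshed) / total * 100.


eta = (total - unthreshed) / total * 100
    = (648 - 6.48) / 648 * 100
    = 641.52 / 648 * 100
    = 99%


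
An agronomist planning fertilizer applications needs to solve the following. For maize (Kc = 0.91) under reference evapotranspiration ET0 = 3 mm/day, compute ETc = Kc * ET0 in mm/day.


ETc = Kc * ET0
    = 0.91 * 3
    = 2.73 mm/day


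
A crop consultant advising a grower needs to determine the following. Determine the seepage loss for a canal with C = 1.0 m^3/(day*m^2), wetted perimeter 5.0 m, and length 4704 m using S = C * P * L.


S = C * P * L
  = 1.0 * 5.0 * 4704
  = 23520 m^3/day


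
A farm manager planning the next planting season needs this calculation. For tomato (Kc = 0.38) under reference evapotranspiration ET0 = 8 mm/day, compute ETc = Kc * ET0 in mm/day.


ETc = Kc * ET0
    = 0.38 * 8
    = 3.04 mm/day


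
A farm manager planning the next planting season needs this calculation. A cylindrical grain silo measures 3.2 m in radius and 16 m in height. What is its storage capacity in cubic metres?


V = pi * r^2 * h
  = pi * 3.2^2 * 16
  = pi * 10.24 * 16
  = 514.72 m^3


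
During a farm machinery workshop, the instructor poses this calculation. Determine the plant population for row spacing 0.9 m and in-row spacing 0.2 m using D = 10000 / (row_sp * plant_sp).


D = 10000 / (row_sp * plant_sp)
  = 10000 / (0.9 * 0.2)
  = 10000 / 0.1800
  = 55555.56 plants/ha


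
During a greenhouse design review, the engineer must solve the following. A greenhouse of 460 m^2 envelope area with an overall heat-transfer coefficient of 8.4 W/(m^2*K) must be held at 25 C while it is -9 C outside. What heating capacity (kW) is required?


dT = 25 - (-9) = 34 K
Q = U * A * dT
  = 8.4 * 460 * 34
  = 131376 W = 131.38 kW


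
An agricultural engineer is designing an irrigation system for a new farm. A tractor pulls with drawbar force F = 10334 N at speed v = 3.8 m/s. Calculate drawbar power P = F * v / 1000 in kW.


P = F * v / 1000
  = 10334 * 3.8 / 1000
  = 39269.20 / 1000
  = 39.27 kW


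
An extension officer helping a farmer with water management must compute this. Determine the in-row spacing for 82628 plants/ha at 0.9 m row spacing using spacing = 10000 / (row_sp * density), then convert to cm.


spacing = 10000 / (row_sp * density)
        = 10000 / (0.9 * 82628)
        = 10000 / 74365.20
        = 0.13447 m = 13.45 cm


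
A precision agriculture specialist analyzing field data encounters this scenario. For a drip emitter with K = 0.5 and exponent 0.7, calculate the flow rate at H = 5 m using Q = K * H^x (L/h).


Q = K * H^x
  = 0.5 * 5^0.7
  = 0.5 * 3.0852
  = 1.54 L/h


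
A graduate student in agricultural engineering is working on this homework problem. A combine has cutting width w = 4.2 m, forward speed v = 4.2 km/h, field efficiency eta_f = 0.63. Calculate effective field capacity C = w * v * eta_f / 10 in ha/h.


C = w * v * eta_f / 10
  = 4.2 * 4.2 * 0.63 / 10
  = 11.11 / 10
  = 1.11 ha/h


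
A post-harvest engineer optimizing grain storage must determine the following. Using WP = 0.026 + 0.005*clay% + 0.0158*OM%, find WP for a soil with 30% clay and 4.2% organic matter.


WP = 0.026 + 0.005*30 + 0.0158*4.2
   = 0.026 + 0.1500 + 0.0664
   = 0.2424


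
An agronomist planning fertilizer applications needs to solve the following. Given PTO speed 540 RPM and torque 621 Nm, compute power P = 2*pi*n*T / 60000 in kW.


P = 2*pi*n*T / 60000
  = 2*pi * 540 * 621 / 60000
  = 2107003.36 / 60000
  = 35.12 kW


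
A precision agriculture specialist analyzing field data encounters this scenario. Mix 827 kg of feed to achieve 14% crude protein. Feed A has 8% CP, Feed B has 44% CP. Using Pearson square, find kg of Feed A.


parts_A = CP_b - target = 44 - 14 = 30
parts_B = target - CP_a = 14 - 8 = 6
total_parts = 30 + 6 = 36
Feed A = 827 * 30 / 36 = 689.17 kg
Feed B = 827 * 6 / 36 = 137.83 kg

689.17 kg


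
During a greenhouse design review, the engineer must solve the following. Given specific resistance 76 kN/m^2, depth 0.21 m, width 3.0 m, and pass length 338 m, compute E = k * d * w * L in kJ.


E = k * d * w * L
  = 76 * 0.21 * 3.0 * 338
  = 16183.44 kJ


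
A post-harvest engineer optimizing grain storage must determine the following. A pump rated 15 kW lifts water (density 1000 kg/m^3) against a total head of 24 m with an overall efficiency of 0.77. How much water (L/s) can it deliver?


Q = (P * 1000 * eta) / (rho * g * H)
  = (15 * 1000 * 0.77) / (1000 * 9.81 * 24)
  = 11550 / 235440
  = 0.04906 m^3/s = 49.06 L/s


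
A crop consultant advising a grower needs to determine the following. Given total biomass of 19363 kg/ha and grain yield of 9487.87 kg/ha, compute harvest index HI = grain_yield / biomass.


HI = grain_yield / biomass
   = 9487.87 / 19363
   = 0.49


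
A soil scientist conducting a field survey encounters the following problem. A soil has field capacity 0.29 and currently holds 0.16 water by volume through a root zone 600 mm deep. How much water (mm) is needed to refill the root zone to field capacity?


SMD = (FC - theta) * D
    = (0.29 - 0.16) * 600
    = 0.130 * 600
    = 78 mm


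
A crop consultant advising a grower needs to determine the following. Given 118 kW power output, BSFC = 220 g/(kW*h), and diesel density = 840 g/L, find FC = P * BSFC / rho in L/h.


FC = P * BSFC / rho_fuel
   = 118 * 220 / 840
   = 25960 / 840
   = 30.90 L/h


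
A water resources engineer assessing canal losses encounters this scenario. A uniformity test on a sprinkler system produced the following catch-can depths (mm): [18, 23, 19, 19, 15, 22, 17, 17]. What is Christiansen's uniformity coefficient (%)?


xbar = 150 / 8 = 18.750
sum|xi - xbar| = 16
CU = 100 * (1 - 16 / (8 * 18.750))
   = 100 * (1 - 0.1067)
   = 89.33%


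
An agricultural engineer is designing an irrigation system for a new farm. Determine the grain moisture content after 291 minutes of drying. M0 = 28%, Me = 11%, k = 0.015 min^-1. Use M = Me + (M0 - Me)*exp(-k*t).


M = Me + (M0 - Me) * e^(-k*t)
  = 11 + (28 - 11) * e^(-0.015*291)
  = 11 + 17 * e^(-4.365)
  = 11 + 17 * 0.01271
  = 11 + 0.2161
  = 11.22%


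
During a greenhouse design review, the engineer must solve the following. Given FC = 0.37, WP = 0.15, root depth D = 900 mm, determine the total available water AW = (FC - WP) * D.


AW = (FC - WP) * D
   = (0.37 - 0.15) * 900
   = 0.22 * 900
   = 198 mm


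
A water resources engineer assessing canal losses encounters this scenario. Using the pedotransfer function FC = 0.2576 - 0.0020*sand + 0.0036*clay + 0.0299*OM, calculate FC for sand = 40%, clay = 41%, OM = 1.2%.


FC = 0.2576 - 0.0020*40 + 0.0036*41 + 0.0299*1.2
   = 0.2576 - 0.0800 + 0.1476 + 0.0359
   = 0.3611


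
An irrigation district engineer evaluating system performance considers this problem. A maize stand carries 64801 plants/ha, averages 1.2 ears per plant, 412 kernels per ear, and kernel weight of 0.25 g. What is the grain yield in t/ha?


Y = density * ears * kernels * kw
  = 64801 * 1.2 * 412 * 0.25 g/ha
  = 8009403.60 g/ha
  = 8009.40 kg/ha = 8.01 t/ha


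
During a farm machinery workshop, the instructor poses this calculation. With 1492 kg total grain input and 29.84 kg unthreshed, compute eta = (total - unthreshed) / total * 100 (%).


eta = (total - unthreshed) / total * 100
    = (1492 - 29.84) / 1492 * 100
    = 1462.16 / 1492 * 100
    = 98%


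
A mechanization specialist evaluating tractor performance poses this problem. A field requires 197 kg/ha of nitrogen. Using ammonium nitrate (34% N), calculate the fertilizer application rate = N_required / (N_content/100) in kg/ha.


Rate = N_required / (N_content / 100)
     = 197 / (34 / 100)
     = 197 / 0.34
     = 579.41 kg/ha


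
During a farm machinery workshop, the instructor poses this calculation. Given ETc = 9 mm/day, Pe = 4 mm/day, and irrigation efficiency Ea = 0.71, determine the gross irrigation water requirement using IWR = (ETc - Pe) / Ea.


IWR = (ETc - Pe) / Ea
    = (9 - 4) / 0.71
    = 5 / 0.71
    = 7.04 mm/day


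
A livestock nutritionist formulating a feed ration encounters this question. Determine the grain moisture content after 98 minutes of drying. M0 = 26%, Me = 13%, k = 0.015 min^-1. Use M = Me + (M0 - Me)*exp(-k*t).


M = Me + (M0 - Me) * e^(-k*t)
  = 13 + (26 - 13) * e^(-0.015*98)
  = 13 + 13 * e^(-1.470)
  = 13 + 13 * 0.22993
  = 13 + 2.9890
  = 15.99%


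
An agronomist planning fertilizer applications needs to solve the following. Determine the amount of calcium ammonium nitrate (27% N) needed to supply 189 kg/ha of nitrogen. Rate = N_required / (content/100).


Rate = N_required / (N_content / 100)
     = 189 / (27 / 100)
     = 189 / 0.27
     = 700 kg/ha


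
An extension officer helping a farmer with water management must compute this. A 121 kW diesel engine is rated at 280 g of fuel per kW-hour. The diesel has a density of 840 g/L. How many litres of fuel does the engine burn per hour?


FC = P * BSFC / rho_fuel
   = 121 * 280 / 840
   = 33880 / 840
   = 40.33 L/h


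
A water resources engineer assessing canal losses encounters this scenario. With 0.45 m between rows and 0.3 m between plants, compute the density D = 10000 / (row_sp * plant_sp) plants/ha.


D = 10000 / (row_sp * plant_sp)
  = 10000 / (0.45 * 0.3)
  = 10000 / 0.1350
  = 74074.07 plants/ha


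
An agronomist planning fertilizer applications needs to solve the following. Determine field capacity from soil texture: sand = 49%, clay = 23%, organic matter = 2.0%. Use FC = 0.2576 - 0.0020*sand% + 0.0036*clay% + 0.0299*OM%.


FC = 0.2576 - 0.0020*49 + 0.0036*23 + 0.0299*2.0
   = 0.2576 - 0.0980 + 0.0828 + 0.0598
   = 0.3022


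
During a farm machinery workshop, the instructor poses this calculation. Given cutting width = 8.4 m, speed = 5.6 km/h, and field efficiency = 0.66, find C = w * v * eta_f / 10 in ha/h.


C = w * v * eta_f / 10
  = 8.4 * 5.6 * 0.66 / 10
  = 31.05 / 10
  = 3.10 ha/h


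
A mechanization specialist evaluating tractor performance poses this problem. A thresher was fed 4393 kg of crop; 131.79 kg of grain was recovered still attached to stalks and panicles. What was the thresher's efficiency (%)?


eta = (total - unthreshed) / total * 100
    = (4393 - 131.79) / 4393 * 100
    = 4261.21 / 4393 * 100
    = 97%


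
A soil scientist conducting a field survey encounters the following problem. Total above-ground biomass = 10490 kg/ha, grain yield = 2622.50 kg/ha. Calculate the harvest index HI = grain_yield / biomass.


HI = grain_yield / biomass
   = 2622.50 / 10490
   = 0.25


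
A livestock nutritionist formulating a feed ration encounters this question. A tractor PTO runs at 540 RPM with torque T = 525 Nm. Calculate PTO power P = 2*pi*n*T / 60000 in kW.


P = 2*pi*n*T / 60000
  = 2*pi * 540 * 525 / 60000
  = 1781283.03 / 60000
  = 29.69 kW


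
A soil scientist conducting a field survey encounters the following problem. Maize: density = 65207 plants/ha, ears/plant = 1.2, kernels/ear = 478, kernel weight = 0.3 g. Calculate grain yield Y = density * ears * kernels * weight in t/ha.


Y = density * ears * kernels * kw
  = 65207 * 1.2 * 478 * 0.3 g/ha
  = 11220820.56 g/ha
  = 11220.82 kg/ha = 11.22 t/ha


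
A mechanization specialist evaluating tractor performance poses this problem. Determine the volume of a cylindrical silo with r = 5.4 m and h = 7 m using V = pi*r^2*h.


V = pi * r^2 * h
  = pi * 5.4^2 * 7
  = pi * 29.16 * 7
  = 641.26 m^3


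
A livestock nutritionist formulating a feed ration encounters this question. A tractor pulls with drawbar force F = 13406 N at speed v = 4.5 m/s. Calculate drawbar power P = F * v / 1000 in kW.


P = F * v / 1000
  = 13406 * 4.5 / 1000
  = 60327 / 1000
  = 60.33 kW


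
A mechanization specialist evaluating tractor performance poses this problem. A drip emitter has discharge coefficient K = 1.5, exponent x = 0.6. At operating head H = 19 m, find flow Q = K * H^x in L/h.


Q = K * H^x
  = 1.5 * 19^0.6
  = 1.5 * 5.8513
  = 8.78 L/h


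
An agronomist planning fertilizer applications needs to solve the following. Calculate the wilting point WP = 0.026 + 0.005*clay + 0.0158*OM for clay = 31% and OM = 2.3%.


WP = 0.026 + 0.005*31 + 0.0158*2.3
   = 0.026 + 0.1550 + 0.0363
   = 0.2173


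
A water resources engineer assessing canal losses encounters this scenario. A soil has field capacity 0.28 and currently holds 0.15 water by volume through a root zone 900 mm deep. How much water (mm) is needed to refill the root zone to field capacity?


SMD = (FC - theta) * D
    = (0.28 - 0.15) * 900
    = 0.130 * 900
    = 117 mm


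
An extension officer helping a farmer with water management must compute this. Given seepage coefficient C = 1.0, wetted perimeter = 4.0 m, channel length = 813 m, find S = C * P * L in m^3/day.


S = C * P * L
  = 1.0 * 4.0 * 813
  = 3252 m^3/day


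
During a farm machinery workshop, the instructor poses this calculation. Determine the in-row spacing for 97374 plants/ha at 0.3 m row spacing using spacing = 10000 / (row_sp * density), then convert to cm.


spacing = 10000 / (row_sp * density)
        = 10000 / (0.3 * 97374)
        = 10000 / 29212.20
        = 0.34232 m = 34.23 cm


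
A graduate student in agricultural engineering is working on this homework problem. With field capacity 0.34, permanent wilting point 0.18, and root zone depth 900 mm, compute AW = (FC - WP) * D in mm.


AW = (FC - WP) * D
   = (0.34 - 0.18) * 900
   = 0.16 * 900
   = 144 mm


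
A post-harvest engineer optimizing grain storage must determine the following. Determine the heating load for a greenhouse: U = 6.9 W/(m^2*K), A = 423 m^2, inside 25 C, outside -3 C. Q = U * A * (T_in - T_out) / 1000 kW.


dT = 25 - (-3) = 28 K
Q = U * A * dT
  = 6.9 * 423 * 28
  = 81723.60 W = 81.72 kW


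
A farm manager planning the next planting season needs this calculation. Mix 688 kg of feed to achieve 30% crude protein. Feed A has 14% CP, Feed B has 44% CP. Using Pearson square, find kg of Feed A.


parts_A = CP_b - target = 44 - 30 = 14
parts_B = target - CP_a = 30 - 14 = 16
total_parts = 14 + 16 = 30
Feed A = 688 * 14 / 30 = 321.07 kg
Feed B = 688 * 16 / 30 = 366.93 kg

321.07 kg


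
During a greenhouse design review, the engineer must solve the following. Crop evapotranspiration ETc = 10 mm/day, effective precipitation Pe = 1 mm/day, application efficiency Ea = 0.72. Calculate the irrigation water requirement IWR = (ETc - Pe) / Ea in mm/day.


IWR = (ETc - Pe) / Ea
    = (10 - 1) / 0.72
    = 9 / 0.72
    = 12.50 mm/day


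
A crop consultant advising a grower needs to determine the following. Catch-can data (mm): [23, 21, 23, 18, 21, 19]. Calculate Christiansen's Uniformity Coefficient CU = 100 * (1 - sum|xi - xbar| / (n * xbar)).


xbar = 125 / 6 = 20.833
sum|xi - xbar| = 9.333
CU = 100 * (1 - 9.333 / (6 * 20.833))
   = 100 * (1 - 0.0747)
   = 92.53%


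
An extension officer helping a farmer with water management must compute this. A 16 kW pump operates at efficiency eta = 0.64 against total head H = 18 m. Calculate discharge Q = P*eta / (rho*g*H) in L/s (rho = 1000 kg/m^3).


Q = (P * 1000 * eta) / (rho * g * H)
  = (16 * 1000 * 0.64) / (1000 * 9.81 * 18)
  = 10240 / 176580
  = 0.05799 m^3/s = 57.99 L/s


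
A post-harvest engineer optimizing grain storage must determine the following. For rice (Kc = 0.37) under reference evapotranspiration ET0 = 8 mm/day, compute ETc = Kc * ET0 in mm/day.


ETc = Kc * ET0
    = 0.37 * 8
    = 2.96 mm/day


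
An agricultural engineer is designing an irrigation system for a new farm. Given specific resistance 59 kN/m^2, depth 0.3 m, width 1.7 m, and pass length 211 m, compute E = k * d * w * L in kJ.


E = k * d * w * L
  = 59 * 0.3 * 1.7 * 211
  = 6348.99 kJ


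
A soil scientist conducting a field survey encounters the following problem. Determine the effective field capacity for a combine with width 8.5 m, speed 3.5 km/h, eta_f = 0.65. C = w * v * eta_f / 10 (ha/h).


C = w * v * eta_f / 10
  = 8.5 * 3.5 * 0.65 / 10
  = 19.34 / 10
  = 1.93 ha/h


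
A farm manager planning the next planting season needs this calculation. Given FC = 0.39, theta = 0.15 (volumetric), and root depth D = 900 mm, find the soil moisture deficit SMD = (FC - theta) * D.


SMD = (FC - theta) * D
    = (0.39 - 0.15) * 900
    = 0.240 * 900
    = 216 mm


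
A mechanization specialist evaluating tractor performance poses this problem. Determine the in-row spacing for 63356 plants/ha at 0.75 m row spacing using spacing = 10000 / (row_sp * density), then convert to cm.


spacing = 10000 / (row_sp * density)
        = 10000 / (0.75 * 63356)
        = 10000 / 47517
        = 0.21045 m = 21.05 cm


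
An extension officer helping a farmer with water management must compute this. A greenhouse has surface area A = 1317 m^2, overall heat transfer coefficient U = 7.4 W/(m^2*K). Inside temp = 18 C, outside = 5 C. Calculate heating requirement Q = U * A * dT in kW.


dT = 18 - (5) = 13 K
Q = U * A * dT
  = 7.4 * 1317 * 13
  = 126695.40 W = 126.70 kW


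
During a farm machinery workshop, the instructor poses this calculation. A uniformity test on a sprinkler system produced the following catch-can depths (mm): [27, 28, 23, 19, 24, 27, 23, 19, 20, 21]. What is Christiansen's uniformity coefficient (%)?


xbar = 231 / 10 = 23.100
sum|xi - xbar| = 27.200
CU = 100 * (1 - 27.200 / (10 * 23.100))
   = 100 * (1 - 0.1177)
   = 88.23%


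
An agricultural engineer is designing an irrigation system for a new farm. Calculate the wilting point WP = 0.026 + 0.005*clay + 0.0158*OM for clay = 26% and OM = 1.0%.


WP = 0.026 + 0.005*26 + 0.0158*1.0
   = 0.026 + 0.1300 + 0.0158
   = 0.1718


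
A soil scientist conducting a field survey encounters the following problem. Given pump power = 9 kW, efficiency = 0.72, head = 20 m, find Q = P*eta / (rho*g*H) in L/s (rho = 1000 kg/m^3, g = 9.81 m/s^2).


Q = (P * 1000 * eta) / (rho * g * H)
  = (9 * 1000 * 0.72) / (1000 * 9.81 * 20)
  = 6480 / 196200
  = 0.03303 m^3/s = 33.03 L/s


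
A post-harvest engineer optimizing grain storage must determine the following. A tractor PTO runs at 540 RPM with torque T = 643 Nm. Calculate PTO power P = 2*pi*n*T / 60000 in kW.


P = 2*pi*n*T / 60000
  = 2*pi * 540 * 643 / 60000
  = 2181647.60 / 60000
  = 36.36 kW


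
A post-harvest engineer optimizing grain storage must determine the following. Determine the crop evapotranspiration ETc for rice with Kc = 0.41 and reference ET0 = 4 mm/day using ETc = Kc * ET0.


ETc = Kc * ET0
    = 0.41 * 4
    = 1.64 mm/day


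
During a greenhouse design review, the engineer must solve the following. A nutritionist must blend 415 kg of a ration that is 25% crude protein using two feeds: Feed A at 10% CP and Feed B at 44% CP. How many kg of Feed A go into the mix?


parts_A = CP_b - target = 44 - 25 = 19
parts_B = target - CP_a = 25 - 10 = 15
total_parts = 19 + 15 = 34
Feed A = 415 * 19 / 34 = 231.91 kg
Feed B = 415 * 15 / 34 = 183.09 kg

231.91 kg


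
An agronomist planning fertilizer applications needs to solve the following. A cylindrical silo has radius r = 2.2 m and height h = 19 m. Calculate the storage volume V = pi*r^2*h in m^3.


V = pi * r^2 * h
  = pi * 2.2^2 * 19
  = pi * 4.84 * 19
  = 288.90 m^3
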